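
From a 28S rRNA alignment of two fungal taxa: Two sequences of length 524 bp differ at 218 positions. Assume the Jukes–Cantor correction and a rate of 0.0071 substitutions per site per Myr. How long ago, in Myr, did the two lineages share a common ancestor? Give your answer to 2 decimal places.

42.73

p = 218/524 ≈ 0.416031.
d = −(3/4) ln(1 − 4p/3) = −0.75 ln(1 − 0.554708) = −0.75 ln(0.445292)
  = −0.75 × (-0.809025) = 0.606769 substitutions/site.
Under a molecular clock d = 2μt, so t = d/(2μ) = 0.606769 / (2 × 0.0071) = 42.73 Myr.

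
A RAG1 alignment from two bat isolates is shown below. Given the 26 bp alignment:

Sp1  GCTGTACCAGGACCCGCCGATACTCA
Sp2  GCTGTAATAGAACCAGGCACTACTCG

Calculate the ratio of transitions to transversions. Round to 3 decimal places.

1.000

Transitions are A↔G and C↔T; transversions are all other mismatches.
Transitions: 4. Transversions: 4.
R = 4/4 = 1.000.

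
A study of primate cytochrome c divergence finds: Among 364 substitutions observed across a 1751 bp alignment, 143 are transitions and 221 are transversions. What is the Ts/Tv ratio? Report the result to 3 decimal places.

0.647

R = 143/221 = 0.647058… ≈ 0.647 (to 3 d.p.).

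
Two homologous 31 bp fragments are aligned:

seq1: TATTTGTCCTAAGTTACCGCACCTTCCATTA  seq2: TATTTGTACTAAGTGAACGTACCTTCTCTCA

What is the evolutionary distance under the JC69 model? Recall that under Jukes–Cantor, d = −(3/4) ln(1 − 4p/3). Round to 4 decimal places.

The sequences differ at 7 of 31 sites (8, 15, 17, 20, 27, 28, 30), so p = 7/31 ≈ 0.225806.
d = −(3/4) ln(1 − 4p/3) = −0.75 ln(1 − 0.301075) = −0.75 ln(0.698925)
  = −0.75 × (-0.358212) = 0.268659 substitutions/site.

0.2687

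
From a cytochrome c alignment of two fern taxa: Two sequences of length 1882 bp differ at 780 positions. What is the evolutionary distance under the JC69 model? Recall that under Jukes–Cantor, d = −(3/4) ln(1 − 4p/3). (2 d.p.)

p = 780/1882 ≈ 0.414453.
d = −(3/4) ln(1 − 4p/3) = −0.75 ln(1 − 0.552604) = −0.75 ln(0.447396)
  = −0.75 × (-0.804311) = 0.603233 substitutions/site.

0.60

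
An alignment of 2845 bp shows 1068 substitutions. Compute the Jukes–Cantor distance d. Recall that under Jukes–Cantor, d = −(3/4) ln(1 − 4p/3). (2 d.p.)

0.52

p = 1068/2845 ≈ 0.375395.
d = −(3/4) ln(1 − 4p/3) = −0.75 ln(1 − 0.500527) = −0.75 ln(0.499473)
  = −0.75 × (-0.694202) = 0.520652 substitutions/site.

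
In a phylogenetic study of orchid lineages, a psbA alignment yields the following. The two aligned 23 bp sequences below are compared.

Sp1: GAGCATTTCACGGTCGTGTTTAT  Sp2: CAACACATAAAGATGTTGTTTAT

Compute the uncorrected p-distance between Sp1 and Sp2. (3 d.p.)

0.391

The sequences differ at 9 of 23 positions (sites 1, 3, 6, 7, 9, 11, 13, 15, 16).
p = 9/23 = 0.391304… ≈ 0.391 (to 3 d.p.).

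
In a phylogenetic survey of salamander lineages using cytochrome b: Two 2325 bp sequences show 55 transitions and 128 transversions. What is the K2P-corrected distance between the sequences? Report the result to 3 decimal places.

0.083

P = 55/2325 ≈ 0.023656 and Q = 128/2325 ≈ 0.055054.
Under the Kimura two-parameter model, d = −½ ln(1 − 2P − Q) − ¼ ln(1 − 2Q).
1 − 2P − Q = 0.897634, giving −½ ln(0.897634) = 0.053996.
1 − 2Q = 0.889892, giving −¼ ln(0.889892) = 0.029164.
d = 0.053996 + 0.029164 = 0.083160.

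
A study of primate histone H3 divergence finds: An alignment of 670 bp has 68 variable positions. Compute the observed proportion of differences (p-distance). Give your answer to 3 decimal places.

p = 68/670 = 0.101492… ≈ 0.101 (to 3 d.p.).

0.101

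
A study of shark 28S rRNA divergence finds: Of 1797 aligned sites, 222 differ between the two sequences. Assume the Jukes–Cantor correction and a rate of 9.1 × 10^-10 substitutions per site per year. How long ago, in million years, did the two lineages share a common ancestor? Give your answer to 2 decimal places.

74.17

p = 222/1797 ≈ 0.123539.
d = −(3/4) ln(1 − 4p/3) = −0.75 ln(1 − 0.164719) = −0.75 ln(0.835281)
  = −0.75 × (-0.179987) = 0.134990 substitutions/site.
Under a molecular clock d = 2μt, so t = d/(2μ) = 0.134990 / (2 × 9.1 × 10^-10) = 74.17 million years.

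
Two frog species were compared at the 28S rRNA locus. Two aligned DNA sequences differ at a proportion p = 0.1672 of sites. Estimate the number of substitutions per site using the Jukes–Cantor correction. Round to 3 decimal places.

0.189

d = −(3/4) ln(1 − 4p/3) = −0.75 ln(1 − 0.222933) = −0.75 ln(0.777067)
  = −0.75 × (-0.252229) = 0.189172 substitutions/site.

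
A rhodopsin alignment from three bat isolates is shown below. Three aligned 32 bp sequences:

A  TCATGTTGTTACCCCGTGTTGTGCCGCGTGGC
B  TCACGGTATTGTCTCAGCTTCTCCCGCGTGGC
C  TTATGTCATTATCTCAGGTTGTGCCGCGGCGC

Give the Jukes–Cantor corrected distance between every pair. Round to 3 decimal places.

d(A,B) = 0.460, d(A,C) = 0.353, d(B,C) = 0.404

A–B: 11/32 sites differ → p = 0.34375, d = −0.75 ln(1 − 0.458333) = 0.459828 ≈ 0.460.
A–C: 9/32 sites differ → p = 0.28125, d = −0.75 ln(1 − 0.375) = 0.352503 ≈ 0.353.
B–C: 10/32 sites differ → p = 0.3125, d = −0.75 ln(1 − 0.416667) = 0.404248 ≈ 0.404.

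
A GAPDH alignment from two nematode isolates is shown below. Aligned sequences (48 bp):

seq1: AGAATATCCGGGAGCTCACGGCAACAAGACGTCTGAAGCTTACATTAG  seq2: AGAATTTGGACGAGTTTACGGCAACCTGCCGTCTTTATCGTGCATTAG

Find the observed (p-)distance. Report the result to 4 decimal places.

0.3125

The sequences differ at 15 of 48 positions.
p = 15/48 = 0.3125.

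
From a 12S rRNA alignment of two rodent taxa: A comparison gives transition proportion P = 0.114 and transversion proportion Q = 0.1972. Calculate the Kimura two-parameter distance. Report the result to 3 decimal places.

Under the Kimura two-parameter model, d = −½ ln(1 − 2P − Q) − ¼ ln(1 − 2Q).
1 − 2P − Q = 0.5748, giving −½ ln(0.5748) = 0.276867.
1 − 2Q = 0.6056, giving −¼ ln(0.6056) = 0.125384.
d = 0.276867 + 0.125384 = 0.402251.

0.402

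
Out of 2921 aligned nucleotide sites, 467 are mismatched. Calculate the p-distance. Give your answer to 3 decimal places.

0.160

p = 467/2921 = 0.159876… ≈ 0.160 (to 3 d.p.).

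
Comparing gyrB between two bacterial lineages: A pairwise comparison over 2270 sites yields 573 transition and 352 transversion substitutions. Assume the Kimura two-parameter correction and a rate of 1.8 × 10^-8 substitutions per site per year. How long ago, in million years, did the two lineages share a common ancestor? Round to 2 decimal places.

P = 573/2270 ≈ 0.252423 and Q = 352/2270 ≈ 0.155066.
Under the Kimura two-parameter model, d = −½ ln(1 − 2P − Q) − ¼ ln(1 − 2Q).
1 − 2P − Q = 0.340088, giving −½ ln(0.340088) = 0.539275.
1 − 2Q = 0.689868, giving −¼ ln(0.689868) = 0.092814.
d = 0.539275 + 0.092814 = 0.632089.
Under a molecular clock d = 2μt, so t = d/(2μ) = 0.632089 / (2 × 1.8 × 10^-8) = 17.56 million years.

17.56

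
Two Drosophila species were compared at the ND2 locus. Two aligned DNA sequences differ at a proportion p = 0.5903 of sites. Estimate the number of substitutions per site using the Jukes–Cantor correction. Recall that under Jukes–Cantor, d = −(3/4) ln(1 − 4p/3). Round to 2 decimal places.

d = −(3/4) ln(1 − 4p/3) = −0.75 ln(1 − 0.787067) = −0.75 ln(0.212933)
  = −0.75 × (-1.546778) = 1.160084 substitutions/site.

1.16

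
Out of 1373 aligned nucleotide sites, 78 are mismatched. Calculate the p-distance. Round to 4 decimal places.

0.0568

p = 78/1373 = 0.056809… ≈ 0.0568 (to 4 d.p.).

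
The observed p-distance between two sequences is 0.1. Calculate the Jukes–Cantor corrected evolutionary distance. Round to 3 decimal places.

d = −(3/4) ln(1 − 4p/3) = −0.75 ln(1 − 0.133333) = −0.75 ln(0.866667)
  = −0.75 × (-0.143100) = 0.107325 substitutions/site.

0.107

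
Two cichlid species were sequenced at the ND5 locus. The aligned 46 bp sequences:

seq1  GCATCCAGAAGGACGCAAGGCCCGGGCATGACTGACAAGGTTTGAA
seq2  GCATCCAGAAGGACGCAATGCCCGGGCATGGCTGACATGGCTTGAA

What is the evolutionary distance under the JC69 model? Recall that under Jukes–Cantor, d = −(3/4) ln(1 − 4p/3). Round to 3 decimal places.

The sequences differ at 4 of 46 sites (19, 31, 38, 41), so p = 4/46 ≈ 0.086957.
d = −(3/4) ln(1 − 4p/3) = −0.75 ln(1 − 0.115943) = −0.75 ln(0.884057)
  = −0.75 × (-0.123234) = 0.092426 substitutions/site.

0.092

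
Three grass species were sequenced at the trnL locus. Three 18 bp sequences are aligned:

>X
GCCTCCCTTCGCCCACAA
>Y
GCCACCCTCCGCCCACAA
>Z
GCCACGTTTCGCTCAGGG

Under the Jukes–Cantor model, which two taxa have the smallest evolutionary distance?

X–Y: 2/18 differ, p = 0.111, d = 0.120.
X–Z: 7/18 differ, p = 0.389, d = 0.548.
Y–Z: 7/18 differ, p = 0.389, d = 0.548.
The smallest distance is between X and Y.

X and Y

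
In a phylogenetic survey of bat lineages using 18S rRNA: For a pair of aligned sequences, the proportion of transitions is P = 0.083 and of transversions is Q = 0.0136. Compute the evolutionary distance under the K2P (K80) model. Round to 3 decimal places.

Under the Kimura two-parameter model, d = −½ ln(1 − 2P − Q) − ¼ ln(1 − 2Q).
1 − 2P − Q = 0.8204, giving −½ ln(0.8204) = 0.098982.
1 − 2Q = 0.9728, giving −¼ ln(0.9728) = 0.006894.
d = 0.098982 + 0.006894 = 0.105876.

0.106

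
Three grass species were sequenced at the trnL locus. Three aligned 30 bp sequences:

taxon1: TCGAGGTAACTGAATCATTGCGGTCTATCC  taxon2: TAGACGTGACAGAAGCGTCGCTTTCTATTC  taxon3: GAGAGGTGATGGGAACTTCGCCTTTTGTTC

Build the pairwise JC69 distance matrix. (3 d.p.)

taxon1–taxon2: 10/30 sites differ → p ≈ 0.333333, d = −0.75 ln(1 − 0.444444) = 0.440839 ≈ 0.441.
taxon1–taxon3: 14/30 sites differ → p ≈ 0.466667, d = −0.75 ln(1 − 0.622223) = 0.730088 ≈ 0.730.
taxon2–taxon3: 10/30 sites differ → p ≈ 0.333333, d = −0.75 ln(1 − 0.444444) = 0.440839 ≈ 0.441.

d(taxon1,taxon2) = 0.441, d(taxon1,taxon3) = 0.730, d(taxon2,taxon3) = 0.441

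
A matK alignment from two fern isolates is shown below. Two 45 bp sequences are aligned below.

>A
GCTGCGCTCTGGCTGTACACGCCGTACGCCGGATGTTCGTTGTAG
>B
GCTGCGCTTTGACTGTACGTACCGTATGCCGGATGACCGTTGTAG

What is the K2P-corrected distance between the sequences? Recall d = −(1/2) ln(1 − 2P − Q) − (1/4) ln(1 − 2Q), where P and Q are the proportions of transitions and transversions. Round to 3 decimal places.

0.214

Of 45 sites, 7 differences are transitions and 1 are transversions, so P = 7/45 ≈ 0.155556 and Q = 1/45 ≈ 0.022222.
Under the Kimura two-parameter model, d = −½ ln(1 − 2P − Q) − ¼ ln(1 − 2Q).
1 − 2P − Q = 0.666666, giving −½ ln(0.666666) = 0.202733.
1 − 2Q = 0.955556, giving −¼ ln(0.955556) = 0.011365.
d = 0.202733 + 0.011365 = 0.214098.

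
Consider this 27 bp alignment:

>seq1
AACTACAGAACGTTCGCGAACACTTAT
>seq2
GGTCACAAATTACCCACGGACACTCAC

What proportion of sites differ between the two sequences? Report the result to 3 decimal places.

0.519

The sequences differ at 14 of 27 positions.
p = 14/27 = 0.518518… ≈ 0.519 (to 3 d.p.).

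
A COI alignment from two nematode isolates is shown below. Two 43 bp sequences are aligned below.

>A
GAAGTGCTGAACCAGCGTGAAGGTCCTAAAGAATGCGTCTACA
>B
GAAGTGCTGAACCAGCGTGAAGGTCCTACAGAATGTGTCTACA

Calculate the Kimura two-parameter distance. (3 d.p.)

Of 43 sites, 1 differences are transitions and 1 are transversions, so P = 1/43 ≈ 0.023256 and Q = 1/43 ≈ 0.023256.
Under the Kimura two-parameter model, d = −½ ln(1 − 2P − Q) − ¼ ln(1 − 2Q).
1 − 2P − Q = 0.930232, giving −½ ln(0.930232) = 0.036161.
1 − 2Q = 0.953488, giving −¼ ln(0.953488) = 0.011907.
d = 0.036161 + 0.011907 = 0.048068.

0.048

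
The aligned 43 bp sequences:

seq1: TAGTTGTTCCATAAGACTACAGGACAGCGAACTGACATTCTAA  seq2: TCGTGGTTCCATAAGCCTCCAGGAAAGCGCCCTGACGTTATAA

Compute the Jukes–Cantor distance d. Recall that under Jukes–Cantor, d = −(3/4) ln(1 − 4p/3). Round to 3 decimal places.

The sequences differ at 9 of 43 sites (2, 5, 16, 19, 25, 30, 31, 37, 40), so p = 9/43 ≈ 0.209302.
d = −(3/4) ln(1 − 4p/3) = −0.75 ln(1 − 0.279069) = −0.75 ln(0.720931)
  = −0.75 × (-0.327212) = 0.245409 substitutions/site.

0.245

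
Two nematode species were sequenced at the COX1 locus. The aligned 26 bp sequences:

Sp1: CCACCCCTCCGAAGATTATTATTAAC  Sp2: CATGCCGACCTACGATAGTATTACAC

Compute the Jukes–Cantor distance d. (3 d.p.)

The sequences differ at 13 of 26 sites, so p = 13/26 = 0.5.
d = −(3/4) ln(1 − 4p/3) = −0.75 ln(1 − 0.666667) = −0.75 ln(0.333333)
  = −0.75 × (-1.098613) = 0.823960 substitutions/site.

0.824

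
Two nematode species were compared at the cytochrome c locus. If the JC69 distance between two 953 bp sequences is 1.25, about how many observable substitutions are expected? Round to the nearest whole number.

580

Invert JC69: p = (3/4)(1 − e^(−4d/3)) = 0.75 × (1 − e^(-1.666667)) = 0.75 × (1 − 0.188876) = 0.608343.
Expected differing sites = pL ≈ 0.608343 × 953 = 579.750879 ≈ 580.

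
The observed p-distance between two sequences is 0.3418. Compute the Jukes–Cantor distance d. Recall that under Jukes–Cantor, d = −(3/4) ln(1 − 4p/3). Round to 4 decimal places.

0.4562

d = −(3/4) ln(1 − 4p/3) = −0.75 ln(1 − 0.455733) = −0.75 ln(0.544267)
  = −0.75 × (-0.608315) = 0.456236 substitutions/site.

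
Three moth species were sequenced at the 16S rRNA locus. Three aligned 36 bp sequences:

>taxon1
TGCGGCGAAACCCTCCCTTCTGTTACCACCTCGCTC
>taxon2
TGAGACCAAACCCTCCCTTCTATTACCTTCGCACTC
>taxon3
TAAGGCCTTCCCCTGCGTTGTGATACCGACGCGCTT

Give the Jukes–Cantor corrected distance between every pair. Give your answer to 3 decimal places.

taxon1–taxon2: 8/36 sites differ → p ≈ 0.222222, d = −0.75 ln(1 − 0.296296) = 0.263548 ≈ 0.264.
taxon1–taxon3: 14/36 sites differ → p ≈ 0.388889, d = −0.75 ln(1 − 0.518519) = 0.548166 ≈ 0.548.
taxon2–taxon3: 14/36 sites differ → p ≈ 0.388889, d = −0.75 ln(1 − 0.518519) = 0.548166 ≈ 0.548.

d(taxon1,taxon2) = 0.264, d(taxon1,taxon3) = 0.548, d(taxon2,taxon3) = 0.548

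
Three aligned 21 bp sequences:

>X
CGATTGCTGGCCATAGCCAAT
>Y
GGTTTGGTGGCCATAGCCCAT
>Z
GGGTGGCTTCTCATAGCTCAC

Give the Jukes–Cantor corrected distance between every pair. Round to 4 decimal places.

X–Y: 4/21 sites differ → p ≈ 0.190476, d = −0.75 ln(1 − 0.253968) = 0.219740 ≈ 0.2197.
X–Z: 9/21 sites differ → p ≈ 0.428571, d = −0.75 ln(1 − 0.571428) = 0.635472 ≈ 0.6355.
Y–Z: 8/21 sites differ → p ≈ 0.380952, d = −0.75 ln(1 − 0.507936) = 0.531860 ≈ 0.5319.

d(X,Y) = 0.2197, d(X,Z) = 0.6355, d(Y,Z) = 0.5319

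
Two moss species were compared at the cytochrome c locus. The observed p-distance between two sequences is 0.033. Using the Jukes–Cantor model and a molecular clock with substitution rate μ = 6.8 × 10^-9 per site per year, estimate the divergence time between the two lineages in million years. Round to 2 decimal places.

2.48

d = −(3/4) ln(1 − 4p/3) = −0.75 ln(1 − 0.044) = −0.75 ln(0.956)
  = −0.75 × (-0.044997) = 0.033748 substitutions/site.
Under a molecular clock d = 2μt, so t = d/(2μ) = 0.033748 / (2 × 6.8 × 10^-9) = 2.48 million years.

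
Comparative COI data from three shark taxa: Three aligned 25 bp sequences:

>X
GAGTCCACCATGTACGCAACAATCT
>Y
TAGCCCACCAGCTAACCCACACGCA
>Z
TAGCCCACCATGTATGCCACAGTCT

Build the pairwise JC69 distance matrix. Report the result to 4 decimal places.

X–Y: 10/25 sites differ → p = 0.4, d = −0.75 ln(1 − 0.533333) = 0.571605 ≈ 0.5716.
X–Z: 5/25 sites differ → p = 0.2, d = −0.75 ln(1 − 0.266667) = 0.232617 ≈ 0.2326.
Y–Z: 7/25 sites differ → p = 0.28, d = −0.75 ln(1 − 0.373333) = 0.350505 ≈ 0.3505.

d(X,Y) = 0.5716, d(X,Z) = 0.2326, d(Y,Z) = 0.3505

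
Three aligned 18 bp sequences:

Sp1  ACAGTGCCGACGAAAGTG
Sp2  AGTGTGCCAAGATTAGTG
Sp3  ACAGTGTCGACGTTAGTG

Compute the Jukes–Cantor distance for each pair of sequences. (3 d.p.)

d(Sp1,Sp2) = 0.548, d(Sp1,Sp3) = 0.188, d(Sp2,Sp3) = 0.441

Sp1–Sp2: 7/18 sites differ → p ≈ 0.388889, d = −0.75 ln(1 − 0.518519) = 0.548166 ≈ 0.548.
Sp1–Sp3: 3/18 sites differ → p ≈ 0.166667, d = −0.75 ln(1 − 0.222223) = 0.188487 ≈ 0.188.
Sp2–Sp3: 6/18 sites differ → p ≈ 0.333333, d = −0.75 ln(1 − 0.444444) = 0.440839 ≈ 0.441.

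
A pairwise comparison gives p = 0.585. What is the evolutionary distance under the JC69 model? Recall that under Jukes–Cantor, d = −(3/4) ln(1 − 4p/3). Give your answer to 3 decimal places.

d = −(3/4) ln(1 − 4p/3) = −0.75 ln(1 − 0.78) = −0.75 ln(0.22)
  = −0.75 × (-1.514128) = 1.135596 substitutions/site.

1.136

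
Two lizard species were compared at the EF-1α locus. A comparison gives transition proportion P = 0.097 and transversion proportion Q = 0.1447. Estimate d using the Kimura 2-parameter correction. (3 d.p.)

Under the Kimura two-parameter model, d = −½ ln(1 − 2P − Q) − ¼ ln(1 − 2Q).
1 − 2P − Q = 0.6613, giving −½ ln(0.6613) = 0.206774.
1 − 2Q = 0.7106, giving −¼ ln(0.7106) = 0.085411.
d = 0.206774 + 0.085411 = 0.292185.

0.292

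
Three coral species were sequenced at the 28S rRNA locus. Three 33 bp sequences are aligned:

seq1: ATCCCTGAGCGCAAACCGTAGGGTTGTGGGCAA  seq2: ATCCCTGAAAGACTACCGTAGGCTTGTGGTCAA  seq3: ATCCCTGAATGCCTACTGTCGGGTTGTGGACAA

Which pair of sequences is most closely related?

seq2 and seq3

seq1–seq2: 7/33 differ, p = 0.212, d = 0.249.
seq1–seq3: 7/33 differ, p = 0.212, d = 0.249.
seq2–seq3: 6/33 differ, p = 0.182, d = 0.208.
The smallest distance is between seq2 and seq3.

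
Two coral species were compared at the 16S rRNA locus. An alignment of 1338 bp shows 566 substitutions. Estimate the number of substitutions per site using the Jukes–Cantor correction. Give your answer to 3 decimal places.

0.623

p = 566/1338 ≈ 0.423019.
d = −(3/4) ln(1 − 4p/3) = −0.75 ln(1 − 0.564025) = −0.75 ln(0.435975)
  = −0.75 × (-0.830170) = 0.622628 substitutions/site.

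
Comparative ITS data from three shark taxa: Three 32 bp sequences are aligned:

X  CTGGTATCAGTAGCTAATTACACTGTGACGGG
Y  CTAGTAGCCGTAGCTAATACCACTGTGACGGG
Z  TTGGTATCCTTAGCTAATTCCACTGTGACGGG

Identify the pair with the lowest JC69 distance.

X–Y: 5/32 differ, p = 0.156, d = 0.175.
X–Z: 4/32 differ, p = 0.125, d = 0.137.
Y–Z: 5/32 differ, p = 0.156, d = 0.175.
The smallest distance is between X and Z.

X and Z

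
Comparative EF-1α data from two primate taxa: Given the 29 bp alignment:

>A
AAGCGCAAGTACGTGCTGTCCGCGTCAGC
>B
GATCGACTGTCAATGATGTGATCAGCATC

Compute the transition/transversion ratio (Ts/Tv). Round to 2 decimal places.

0.25

Transitions are A↔G and C↔T; transversions are all other mismatches.
Transitions: 3. Transversions: 12.
R = 3/12 = 0.25.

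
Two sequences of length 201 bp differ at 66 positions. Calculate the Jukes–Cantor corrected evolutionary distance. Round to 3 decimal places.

0.432

p = 66/201 ≈ 0.328358.
d = −(3/4) ln(1 − 4p/3) = −0.75 ln(1 − 0.437811) = −0.75 ln(0.562189)
  = −0.75 × (-0.575917) = 0.431938 substitutions/site.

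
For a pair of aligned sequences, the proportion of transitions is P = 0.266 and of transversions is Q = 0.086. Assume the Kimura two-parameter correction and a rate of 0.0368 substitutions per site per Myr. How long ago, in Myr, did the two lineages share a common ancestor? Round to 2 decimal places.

Under the Kimura two-parameter model, d = −½ ln(1 − 2P − Q) − ¼ ln(1 − 2Q).
1 − 2P − Q = 0.382, giving −½ ln(0.382) = 0.481167.
1 − 2Q = 0.828, giving −¼ ln(0.828) = 0.047186.
d = 0.481167 + 0.047186 = 0.528353.
Under a molecular clock d = 2μt, so t = d/(2μ) = 0.528353 / (2 × 0.0368) = 7.18 Myr.

7.18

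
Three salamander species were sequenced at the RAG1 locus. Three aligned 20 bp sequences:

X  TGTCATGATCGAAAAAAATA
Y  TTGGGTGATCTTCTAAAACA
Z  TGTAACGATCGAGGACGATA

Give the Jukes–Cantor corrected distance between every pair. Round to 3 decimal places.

d(X,Y) = 0.687, d(X,Z) = 0.383, d(Y,Z) = 1.207

X–Y: 9/20 sites differ → p = 0.45, d = −0.75 ln(1 − 0.6) = 0.687218 ≈ 0.687.
X–Z: 6/20 sites differ → p = 0.3, d = −0.75 ln(1 − 0.4) = 0.383119 ≈ 0.383.
Y–Z: 12/20 sites differ → p = 0.6, d = −0.75 ln(1 − 0.8) = 1.207078 ≈ 1.207.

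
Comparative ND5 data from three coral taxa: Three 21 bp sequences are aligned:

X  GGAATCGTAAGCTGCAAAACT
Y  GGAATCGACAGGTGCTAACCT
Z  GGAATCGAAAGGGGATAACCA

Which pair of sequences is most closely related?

Y and Z

X–Y: 5/21 differ, p = 0.238, d = 0.286.
X–Z: 7/21 differ, p = 0.333, d = 0.441.
Y–Z: 4/21 differ, p = 0.190, d = 0.220.
The smallest distance is between Y and Z.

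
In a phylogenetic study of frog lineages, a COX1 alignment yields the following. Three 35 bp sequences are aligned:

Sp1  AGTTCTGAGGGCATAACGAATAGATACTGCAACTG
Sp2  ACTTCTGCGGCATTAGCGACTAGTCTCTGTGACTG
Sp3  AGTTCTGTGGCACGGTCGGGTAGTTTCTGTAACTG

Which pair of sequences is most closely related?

Sp2 and Sp3

Sp1–Sp2: 12/35 differ, p = 0.343, d = 0.458.
Sp1–Sp3: 12/35 differ, p = 0.343, d = 0.458.
Sp2–Sp3: 10/35 differ, p = 0.286, d = 0.360.
The smallest distance is between Sp2 and Sp3.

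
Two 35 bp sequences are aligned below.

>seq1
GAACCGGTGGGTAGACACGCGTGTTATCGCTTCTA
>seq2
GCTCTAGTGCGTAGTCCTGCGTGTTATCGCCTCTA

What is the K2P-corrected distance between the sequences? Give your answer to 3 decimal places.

Of 35 sites, 4 differences are transitions and 5 are transversions, so P = 4/35 ≈ 0.114286 and Q = 5/35 ≈ 0.142857.
Under the Kimura two-parameter model, d = −½ ln(1 − 2P − Q) − ¼ ln(1 − 2Q).
1 − 2P − Q = 0.628571, giving −½ ln(0.628571) = 0.232153.
1 − 2Q = 0.714286, giving −¼ ln(0.714286) = 0.084118.
d = 0.232153 + 0.084118 = 0.316271.

0.316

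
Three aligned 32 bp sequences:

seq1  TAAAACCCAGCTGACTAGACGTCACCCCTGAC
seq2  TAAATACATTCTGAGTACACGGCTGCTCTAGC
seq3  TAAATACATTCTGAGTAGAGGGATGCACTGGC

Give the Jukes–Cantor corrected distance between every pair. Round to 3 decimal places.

seq1–seq2: 13/32 sites differ → p = 0.40625, d = −0.75 ln(1 − 0.541667) = 0.585119 ≈ 0.585.
seq1–seq3: 13/32 sites differ → p = 0.40625, d = −0.75 ln(1 − 0.541667) = 0.585119 ≈ 0.585.
seq2–seq3: 5/32 sites differ → p = 0.15625, d = −0.75 ln(1 − 0.208333) = 0.175211 ≈ 0.175.

d(seq1,seq2) = 0.585, d(seq1,seq3) = 0.585, d(seq2,seq3) = 0.175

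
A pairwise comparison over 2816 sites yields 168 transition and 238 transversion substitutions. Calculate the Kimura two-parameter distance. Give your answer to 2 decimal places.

P = 168/2816 ≈ 0.059659 and Q = 238/2816 ≈ 0.084517.
Under the Kimura two-parameter model, d = −½ ln(1 − 2P − Q) − ¼ ln(1 − 2Q).
1 − 2P − Q = 0.796165, giving −½ ln(0.796165) = 0.113974.
1 − 2Q = 0.830966, giving −¼ ln(0.830966) = 0.046292.
d = 0.113974 + 0.046292 = 0.160266.

0.16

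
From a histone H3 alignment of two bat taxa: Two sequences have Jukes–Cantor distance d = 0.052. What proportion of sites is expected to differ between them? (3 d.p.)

p = (3/4)(1 − e^(−4d/3)) = 0.75 × (1 − e^(-0.069333)) = 0.75 × (1 − 0.933016) = 0.050238.

0.050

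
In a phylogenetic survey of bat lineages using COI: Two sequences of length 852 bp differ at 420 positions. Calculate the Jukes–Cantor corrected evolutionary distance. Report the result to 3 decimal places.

p = 420/852 ≈ 0.492958.
d = −(3/4) ln(1 − 4p/3) = −0.75 ln(1 − 0.657277) = −0.75 ln(0.342723)
  = −0.75 × (-1.070833) = 0.803125 substitutions/site.

0.803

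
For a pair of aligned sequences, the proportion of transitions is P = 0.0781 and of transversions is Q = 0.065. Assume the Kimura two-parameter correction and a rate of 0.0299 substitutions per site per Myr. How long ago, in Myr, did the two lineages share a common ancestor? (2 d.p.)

2.67

Under the Kimura two-parameter model, d = −½ ln(1 − 2P − Q) − ¼ ln(1 − 2Q).
1 − 2P − Q = 0.7788, giving −½ ln(0.7788) = 0.125001.
1 − 2Q = 0.87, giving −¼ ln(0.87) = 0.034816.
d = 0.125001 + 0.034816 = 0.159817.
Under a molecular clock d = 2μt, so t = d/(2μ) = 0.159817 / (2 × 0.0299) = 2.67 Myr.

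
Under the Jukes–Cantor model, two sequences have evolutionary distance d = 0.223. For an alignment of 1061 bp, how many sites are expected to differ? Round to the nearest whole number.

Invert JC69: p = (3/4)(1 − e^(−4d/3)) = 0.75 × (1 − e^(-0.297333)) = 0.75 × (1 − 0.742797) = 0.192902.
Expected differing sites = pL ≈ 0.192902 × 1061 = 204.669022 ≈ 205.

205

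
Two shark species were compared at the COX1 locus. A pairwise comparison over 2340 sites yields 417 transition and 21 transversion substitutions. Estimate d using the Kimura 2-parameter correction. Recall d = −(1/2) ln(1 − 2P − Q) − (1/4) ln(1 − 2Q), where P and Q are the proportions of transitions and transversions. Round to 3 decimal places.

0.232

P = 417/2340 ≈ 0.178205 and Q = 21/2340 ≈ 0.008974.
Under the Kimura two-parameter model, d = −½ ln(1 − 2P − Q) − ¼ ln(1 − 2Q).
1 − 2P − Q = 0.634616, giving −½ ln(0.634616) = 0.227368.
1 − 2Q = 0.982052, giving −¼ ln(0.982052) = 0.004528.
d = 0.227368 + 0.004528 = 0.231896.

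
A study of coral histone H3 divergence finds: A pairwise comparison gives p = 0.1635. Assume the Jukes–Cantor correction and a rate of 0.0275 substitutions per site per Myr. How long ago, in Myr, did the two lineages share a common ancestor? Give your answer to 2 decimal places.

d = −(3/4) ln(1 − 4p/3) = −0.75 ln(1 − 0.218) = −0.75 ln(0.782)
  = −0.75 × (-0.245901) = 0.184426 substitutions/site.
Under a molecular clock d = 2μt, so t = d/(2μ) = 0.184426 / (2 × 0.0275) = 3.35 Myr.

3.35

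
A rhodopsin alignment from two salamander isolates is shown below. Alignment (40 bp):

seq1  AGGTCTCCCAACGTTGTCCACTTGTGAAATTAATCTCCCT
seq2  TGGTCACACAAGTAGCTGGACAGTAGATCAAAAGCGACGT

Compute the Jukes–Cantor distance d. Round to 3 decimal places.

0.991

The sequences differ at 22 of 40 sites, so p = 22/40 = 0.55.
d = −(3/4) ln(1 − 4p/3) = −0.75 ln(1 − 0.733333) = −0.75 ln(0.266667)
  = −0.75 × (-1.321755) = 0.991316 substitutions/site.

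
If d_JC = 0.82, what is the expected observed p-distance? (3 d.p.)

0.499

p = (3/4)(1 − e^(−4d/3)) = 0.75 × (1 − e^(-1.093333)) = 0.75 × (1 − 0.335098) = 0.498677.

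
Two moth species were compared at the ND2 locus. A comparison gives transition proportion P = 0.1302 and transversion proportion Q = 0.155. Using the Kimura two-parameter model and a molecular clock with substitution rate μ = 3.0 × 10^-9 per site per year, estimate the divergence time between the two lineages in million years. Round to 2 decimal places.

60.20

Under the Kimura two-parameter model, d = −½ ln(1 − 2P − Q) − ¼ ln(1 − 2Q).
1 − 2P − Q = 0.5846, giving −½ ln(0.5846) = 0.268414.
1 − 2Q = 0.69, giving −¼ ln(0.69) = 0.092766.
d = 0.268414 + 0.092766 = 0.361180.
Under a molecular clock d = 2μt, so t = d/(2μ) = 0.361180 / (2 × 3.0 × 10^-9) = 60.20 million years.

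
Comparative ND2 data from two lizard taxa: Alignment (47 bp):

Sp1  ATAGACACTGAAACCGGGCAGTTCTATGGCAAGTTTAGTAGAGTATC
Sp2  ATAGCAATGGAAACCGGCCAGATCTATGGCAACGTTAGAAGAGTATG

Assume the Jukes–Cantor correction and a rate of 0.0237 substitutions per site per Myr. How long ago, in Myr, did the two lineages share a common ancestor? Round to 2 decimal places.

The sequences differ at 10 of 47 sites (5, 6, 8, 9, 18, 22, 33, 34, 39, 47), so p = 10/47 ≈ 0.212766.
d = −(3/4) ln(1 − 4p/3) = −0.75 ln(1 − 0.283688) = −0.75 ln(0.716312)
  = −0.75 × (-0.333639) = 0.250229 substitutions/site.
Under a molecular clock d = 2μt, so t = d/(2μ) = 0.250229 / (2 × 0.0237) = 5.28 Myr.

5.28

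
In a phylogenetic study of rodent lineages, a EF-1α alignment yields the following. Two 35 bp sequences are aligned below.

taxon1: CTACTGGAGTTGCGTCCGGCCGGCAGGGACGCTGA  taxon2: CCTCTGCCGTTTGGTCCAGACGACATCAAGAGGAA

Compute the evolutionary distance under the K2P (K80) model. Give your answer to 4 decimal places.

0.7828

Of 35 sites, 6 differences are transitions and 11 are transversions, so P = 6/35 ≈ 0.171429 and Q = 11/35 ≈ 0.314286.
Under the Kimura two-parameter model, d = −½ ln(1 − 2P − Q) − ¼ ln(1 − 2Q).
1 − 2P − Q = 0.342856, giving −½ ln(0.342856) = 0.535222.
1 − 2Q = 0.371428, giving −¼ ln(0.371428) = 0.247600.
d = 0.535222 + 0.247600 = 0.782822.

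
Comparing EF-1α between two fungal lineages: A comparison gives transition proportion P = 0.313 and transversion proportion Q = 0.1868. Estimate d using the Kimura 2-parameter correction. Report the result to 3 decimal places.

Under the Kimura two-parameter model, d = −½ ln(1 − 2P − Q) − ¼ ln(1 − 2Q).
1 − 2P − Q = 0.1872, giving −½ ln(0.1872) = 0.837789.
1 − 2Q = 0.6264, giving −¼ ln(0.6264) = 0.116942.
d = 0.837789 + 0.116942 = 0.954731.

0.955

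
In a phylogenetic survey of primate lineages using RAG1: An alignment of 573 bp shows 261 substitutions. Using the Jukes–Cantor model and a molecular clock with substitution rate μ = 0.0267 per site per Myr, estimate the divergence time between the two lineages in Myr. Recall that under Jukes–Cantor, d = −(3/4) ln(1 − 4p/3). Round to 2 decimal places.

13.13

p = 261/573 ≈ 0.455497.
d = −(3/4) ln(1 − 4p/3) = −0.75 ln(1 − 0.607329) = −0.75 ln(0.392671)
  = −0.75 × (-0.934783) = 0.701087 substitutions/site.
Under a molecular clock d = 2μt, so t = d/(2μ) = 0.701087 / (2 × 0.0267) = 13.13 Myr.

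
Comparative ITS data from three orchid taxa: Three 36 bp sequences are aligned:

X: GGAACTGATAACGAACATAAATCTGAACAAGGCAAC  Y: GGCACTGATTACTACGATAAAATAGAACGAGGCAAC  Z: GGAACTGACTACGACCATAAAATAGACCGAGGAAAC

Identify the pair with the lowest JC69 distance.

X–Y: 9/36 differ, p = 0.250, d = 0.304.
X–Z: 9/36 differ, p = 0.250, d = 0.304.
Y–Z: 6/36 differ, p = 0.167, d = 0.188.
The smallest distance is between Y and Z.

Y and Z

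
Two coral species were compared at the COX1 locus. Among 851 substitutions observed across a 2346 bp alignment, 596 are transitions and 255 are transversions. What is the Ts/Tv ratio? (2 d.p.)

2.34

R = 596/255 = 2.337254… ≈ 2.34 (to 2 d.p.).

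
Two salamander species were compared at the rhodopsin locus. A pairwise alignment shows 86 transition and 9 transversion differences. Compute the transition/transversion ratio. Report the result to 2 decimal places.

R = 86/9 = 9.555555… ≈ 9.56 (to 2 d.p.).

9.56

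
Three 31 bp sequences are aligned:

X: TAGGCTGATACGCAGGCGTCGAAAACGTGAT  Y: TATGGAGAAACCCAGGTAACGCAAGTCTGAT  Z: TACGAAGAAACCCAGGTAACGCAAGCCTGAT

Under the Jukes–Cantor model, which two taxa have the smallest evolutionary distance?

X–Y: 12/31 differ, p = 0.387, d = 0.544.
X–Z: 11/31 differ, p = 0.355, d = 0.481.
Y–Z: 3/31 differ, p = 0.097, d = 0.104.
The smallest distance is between Y and Z.

Y and Z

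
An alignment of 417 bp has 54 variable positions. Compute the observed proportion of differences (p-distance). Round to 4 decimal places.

0.1295

p = 54/417 = 0.129496… ≈ 0.1295 (to 4 d.p.).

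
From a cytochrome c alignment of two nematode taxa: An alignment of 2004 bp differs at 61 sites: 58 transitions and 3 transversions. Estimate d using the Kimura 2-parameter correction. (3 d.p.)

0.031

P = 58/2004 ≈ 0.028942 and Q = 3/2004 ≈ 0.001497.
Under the Kimura two-parameter model, d = −½ ln(1 − 2P − Q) − ¼ ln(1 − 2Q).
1 − 2P − Q = 0.940619, giving −½ ln(0.940619) = 0.030609.
1 − 2Q = 0.997006, giving −¼ ln(0.997006) = 0.000750.
d = 0.030609 + 0.000750 = 0.031359.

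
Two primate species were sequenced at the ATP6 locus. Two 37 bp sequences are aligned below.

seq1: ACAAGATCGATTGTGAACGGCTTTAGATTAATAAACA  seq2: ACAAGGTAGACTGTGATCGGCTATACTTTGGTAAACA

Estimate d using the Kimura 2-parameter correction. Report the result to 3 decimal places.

0.295

Of 37 sites, 4 differences are transitions and 5 are transversions, so P = 4/37 ≈ 0.108108 and Q = 5/37 ≈ 0.135135.
Under the Kimura two-parameter model, d = −½ ln(1 − 2P − Q) − ¼ ln(1 − 2Q).
1 − 2P − Q = 0.648649, giving −½ ln(0.648649) = 0.216432.
1 − 2Q = 0.72973, giving −¼ ln(0.72973) = 0.078770.
d = 0.216432 + 0.078770 = 0.295202.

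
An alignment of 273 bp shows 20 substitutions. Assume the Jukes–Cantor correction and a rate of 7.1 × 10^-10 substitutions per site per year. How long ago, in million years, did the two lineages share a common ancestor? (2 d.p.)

p = 20/273 ≈ 0.07326.
d = −(3/4) ln(1 − 4p/3) = −0.75 ln(1 − 0.09768) = −0.75 ln(0.90232)
  = −0.75 × (-0.102786) = 0.077090 substitutions/site.
Under a molecular clock d = 2μt, so t = d/(2μ) = 0.077090 / (2 × 7.1 × 10^-10) = 54.29 million years.

54.29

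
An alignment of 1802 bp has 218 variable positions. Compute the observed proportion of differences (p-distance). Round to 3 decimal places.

p = 218/1802 = 0.120976… ≈ 0.121 (to 3 d.p.).

0.121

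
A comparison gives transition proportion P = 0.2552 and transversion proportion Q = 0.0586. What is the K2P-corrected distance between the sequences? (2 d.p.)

0.45

Under the Kimura two-parameter model, d = −½ ln(1 − 2P − Q) − ¼ ln(1 − 2Q).
1 − 2P − Q = 0.431, giving −½ ln(0.431) = 0.420824.
1 − 2Q = 0.8828, giving −¼ ln(0.8828) = 0.031164.
d = 0.420824 + 0.031164 = 0.451988.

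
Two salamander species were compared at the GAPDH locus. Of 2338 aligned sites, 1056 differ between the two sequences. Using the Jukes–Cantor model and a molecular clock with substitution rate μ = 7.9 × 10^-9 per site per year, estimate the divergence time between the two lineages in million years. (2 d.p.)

43.76

p = 1056/2338 ≈ 0.451668.
d = −(3/4) ln(1 − 4p/3) = −0.75 ln(1 − 0.602224) = −0.75 ln(0.397776)
  = −0.75 × (-0.921866) = 0.691400 substitutions/site.
Under a molecular clock d = 2μt, so t = d/(2μ) = 0.691400 / (2 × 7.9 × 10^-9) = 43.76 million years.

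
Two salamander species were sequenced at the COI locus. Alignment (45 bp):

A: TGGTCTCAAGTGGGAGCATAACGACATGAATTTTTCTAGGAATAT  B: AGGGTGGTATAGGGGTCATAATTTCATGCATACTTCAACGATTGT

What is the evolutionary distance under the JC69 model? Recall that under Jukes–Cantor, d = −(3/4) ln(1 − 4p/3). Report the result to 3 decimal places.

0.673

The sequences differ at 20 of 45 sites, so p = 20/45 ≈ 0.444444.
d = −(3/4) ln(1 − 4p/3) = −0.75 ln(1 − 0.592592) = −0.75 ln(0.407408)
  = −0.75 × (-0.897940) = 0.673455 substitutions/site.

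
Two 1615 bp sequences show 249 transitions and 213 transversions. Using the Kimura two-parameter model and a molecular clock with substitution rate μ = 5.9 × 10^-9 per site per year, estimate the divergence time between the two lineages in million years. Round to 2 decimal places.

31.08

P = 249/1615 ≈ 0.15418 and Q = 213/1615 ≈ 0.131889.
Under the Kimura two-parameter model, d = −½ ln(1 − 2P − Q) − ¼ ln(1 − 2Q).
1 − 2P − Q = 0.559751, giving −½ ln(0.559751) = 0.290132.
1 − 2Q = 0.736222, giving −¼ ln(0.736222) = 0.076556.
d = 0.290132 + 0.076556 = 0.366688.
Under a molecular clock d = 2μt, so t = d/(2μ) = 0.366688 / (2 × 5.9 × 10^-9) = 31.08 million years.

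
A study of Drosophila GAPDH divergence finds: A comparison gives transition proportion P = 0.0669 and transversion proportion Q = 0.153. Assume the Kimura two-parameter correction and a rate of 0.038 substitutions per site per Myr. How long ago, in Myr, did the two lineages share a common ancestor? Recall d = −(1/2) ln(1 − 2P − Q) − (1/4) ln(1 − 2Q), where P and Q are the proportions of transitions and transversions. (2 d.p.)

3.43

Under the Kimura two-parameter model, d = −½ ln(1 − 2P − Q) − ¼ ln(1 − 2Q).
1 − 2P − Q = 0.7132, giving −½ ln(0.7132) = 0.168997.
1 − 2Q = 0.694, giving −¼ ln(0.694) = 0.091321.
d = 0.168997 + 0.091321 = 0.260318.
Under a molecular clock d = 2μt, so t = d/(2μ) = 0.260318 / (2 × 0.038) = 3.43 Myr.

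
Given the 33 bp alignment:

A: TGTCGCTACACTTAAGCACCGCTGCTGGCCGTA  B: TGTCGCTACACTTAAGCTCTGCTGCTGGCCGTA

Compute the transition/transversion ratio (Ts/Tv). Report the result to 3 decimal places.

Transitions are A↔G and C↔T; transversions are all other mismatches.
Transitions: 1. Transversions: 1.
R = 1/1 = 1.000.

1.000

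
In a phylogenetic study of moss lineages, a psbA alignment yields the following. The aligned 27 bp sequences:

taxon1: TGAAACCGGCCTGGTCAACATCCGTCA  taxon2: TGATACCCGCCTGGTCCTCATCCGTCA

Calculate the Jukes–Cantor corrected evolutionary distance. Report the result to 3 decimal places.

0.165

The sequences differ at 4 of 27 sites (4, 8, 17, 18), so p = 4/27 ≈ 0.148148.
d = −(3/4) ln(1 − 4p/3) = −0.75 ln(1 − 0.197531) = −0.75 ln(0.802469)
  = −0.75 × (-0.220062) = 0.165047 substitutions/site.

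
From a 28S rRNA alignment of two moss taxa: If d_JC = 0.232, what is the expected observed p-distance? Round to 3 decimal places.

0.200

p = (3/4)(1 − e^(−4d/3)) = 0.75 × (1 − e^(-0.309333)) = 0.75 × (1 − 0.733936) = 0.199548.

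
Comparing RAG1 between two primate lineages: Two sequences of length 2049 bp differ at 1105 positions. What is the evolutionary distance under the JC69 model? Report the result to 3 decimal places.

0.952

p = 1105/2049 ≈ 0.539287.
d = −(3/4) ln(1 − 4p/3) = −0.75 ln(1 − 0.719049) = −0.75 ln(0.280951)
  = −0.75 × (-1.269575) = 0.952181 substitutions/site.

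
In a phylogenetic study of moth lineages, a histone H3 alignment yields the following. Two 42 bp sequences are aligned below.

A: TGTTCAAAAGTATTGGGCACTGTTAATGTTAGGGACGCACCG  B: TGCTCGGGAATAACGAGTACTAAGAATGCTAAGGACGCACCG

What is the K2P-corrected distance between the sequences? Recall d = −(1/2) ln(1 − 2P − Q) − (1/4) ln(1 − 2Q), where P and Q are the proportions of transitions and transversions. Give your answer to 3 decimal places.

0.491

Of 42 sites, 11 differences are transitions and 3 are transversions, so P = 11/42 ≈ 0.261905 and Q = 3/42 ≈ 0.071429.
Under the Kimura two-parameter model, d = −½ ln(1 − 2P − Q) − ¼ ln(1 − 2Q).
1 − 2P − Q = 0.404761, giving −½ ln(0.404761) = 0.452229.
1 − 2Q = 0.857142, giving −¼ ln(0.857142) = 0.038538.
d = 0.452229 + 0.038538 = 0.490767.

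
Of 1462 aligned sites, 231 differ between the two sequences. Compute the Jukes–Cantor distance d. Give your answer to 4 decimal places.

p = 231/1462 ≈ 0.158003.
d = −(3/4) ln(1 − 4p/3) = −0.75 ln(1 − 0.210671) = −0.75 ln(0.789329)
  = −0.75 × (-0.236572) = 0.177429 substitutions/site.

0.1774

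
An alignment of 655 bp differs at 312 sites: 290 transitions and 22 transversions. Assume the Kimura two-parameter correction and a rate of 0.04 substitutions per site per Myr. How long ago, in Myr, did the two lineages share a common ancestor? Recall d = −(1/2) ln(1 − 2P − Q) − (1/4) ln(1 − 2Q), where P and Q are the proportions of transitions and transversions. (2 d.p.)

P = 290/655 ≈ 0.442748 and Q = 22/655 ≈ 0.033588.
Under the Kimura two-parameter model, d = −½ ln(1 − 2P − Q) − ¼ ln(1 − 2Q).
1 − 2P − Q = 0.080916, giving −½ ln(0.080916) = 1.257172.
1 − 2Q = 0.932824, giving −¼ ln(0.932824) = 0.017385.
d = 1.257172 + 0.017385 = 1.274557.
Under a molecular clock d = 2μt, so t = d/(2μ) = 1.274557 / (2 × 0.04) = 15.93 Myr.

15.93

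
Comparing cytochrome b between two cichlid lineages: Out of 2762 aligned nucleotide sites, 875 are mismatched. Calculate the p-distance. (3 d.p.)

0.317

p = 875/2762 = 0.316799… ≈ 0.317 (to 3 d.p.).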